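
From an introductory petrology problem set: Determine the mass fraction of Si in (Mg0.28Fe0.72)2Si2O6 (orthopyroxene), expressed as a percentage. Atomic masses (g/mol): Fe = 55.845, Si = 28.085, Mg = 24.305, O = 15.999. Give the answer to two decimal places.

22.82 wt%

Formula mass = 0.56·24.305 + 1.44·55.845 + 2·28.085 + 6·15.999 = 246.192 g/mol, of which 56.170 g is Si.
So Si makes up 56.170/246.192 = 0.2282 of the mass, i.e. 22.82%.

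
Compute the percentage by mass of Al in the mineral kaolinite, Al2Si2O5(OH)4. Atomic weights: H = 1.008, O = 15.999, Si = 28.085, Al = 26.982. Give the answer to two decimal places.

Molar mass of Al2Si2O5(OH)4: 2·26.982 + 2·28.085 + 9·15.999 + 4·1.008 = 258.157 g/mol.
Mass of Al per formula unit: 2 × 26.982 = 53.964 g.
Weight fraction Al = 53.964 / 258.157 = 0.2090.

20.90 weight percent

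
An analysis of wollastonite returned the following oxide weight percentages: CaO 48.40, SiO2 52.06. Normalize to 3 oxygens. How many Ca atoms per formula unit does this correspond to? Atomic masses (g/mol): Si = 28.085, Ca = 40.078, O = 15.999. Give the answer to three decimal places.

0.997 Ca apfu

48.40 wt% CaO ÷ 56.077 g/mol = 0.86310 mol, giving 0.86310 Ca and 0.86310 O.
52.06 wt% SiO2 ÷ 60.083 g/mol = 0.86647 mol, giving 0.86647 Si and 1.73294 O.
Oxygen sums to 2.59604; scaling by 3/2.59604 = 1.15561 puts the formula on 3 O.
Ca: 0.86310 × 1.15561 = 0.997 atoms per formula unit.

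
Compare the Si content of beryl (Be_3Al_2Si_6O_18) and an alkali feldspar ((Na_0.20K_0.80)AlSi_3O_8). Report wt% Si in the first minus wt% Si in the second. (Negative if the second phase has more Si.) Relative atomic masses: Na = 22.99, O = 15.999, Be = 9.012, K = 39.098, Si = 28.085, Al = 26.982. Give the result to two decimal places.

0.72 percentage points

Si in Be_3Al_2Si_6O_18: molar mass 537.492 g/mol; 6×28.085 = 168.510 g → 31.35 wt%.
Si in (Na_0.20K_0.80)AlSi_3O_8: molar mass 275.105 g/mol; 3×28.085 = 84.255 g → 30.63 wt%.
Difference = 31.35 − 30.63 = 0.72 percentage points.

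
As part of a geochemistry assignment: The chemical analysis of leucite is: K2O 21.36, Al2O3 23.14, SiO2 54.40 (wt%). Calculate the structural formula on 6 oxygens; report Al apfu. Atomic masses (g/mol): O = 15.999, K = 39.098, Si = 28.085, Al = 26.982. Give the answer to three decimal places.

1.002 Al apfu

21.36 wt% K2O ÷ 94.195 g/mol = 0.22676 mol, giving 0.45352 K and 0.22676 O.
23.14 wt% Al2O3 ÷ 101.961 g/mol = 0.22695 mol, giving 0.45390 Al and 0.68085 O.
54.40 wt% SiO2 ÷ 60.083 g/mol = 0.90541 mol, giving 0.90541 Si and 1.81082 O.
Oxygen sums to 2.71843; scaling by 6/2.71843 = 2.20716 puts the formula on 6 O.
Al: 0.45390 × 2.20716 = 1.002 atoms per formula unit.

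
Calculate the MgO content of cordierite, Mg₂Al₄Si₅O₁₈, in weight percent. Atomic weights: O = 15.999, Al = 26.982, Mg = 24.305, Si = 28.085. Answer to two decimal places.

M(Mg₂Al₄Si₅O₁₈) = 584.945 g/mol; M(MgO) = 40.304 g/mol.
Moles MgO per formula unit = 2 Mg ÷ 1 = 2.0000.
MgO fraction = (2.0000 × 40.304) / 584.945 = 80.608/584.945 = 0.1378.

13.78 wt%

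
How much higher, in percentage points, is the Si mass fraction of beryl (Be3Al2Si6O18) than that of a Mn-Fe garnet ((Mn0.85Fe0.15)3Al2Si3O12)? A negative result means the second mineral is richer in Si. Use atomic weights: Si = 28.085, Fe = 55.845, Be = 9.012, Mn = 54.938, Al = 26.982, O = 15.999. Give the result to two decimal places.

14.34 percentage points

Si in Be3Al2Si6O18: molar mass 537.492 g/mol; 6×28.085 = 168.510 g → 31.35 wt%.
Si in (Mn0.85Fe0.15)3Al2Si3O12: molar mass 495.429 g/mol; 3×28.085 = 84.255 g → 17.01 wt%.
Difference = 31.35 − 17.01 = 14.34 percentage points.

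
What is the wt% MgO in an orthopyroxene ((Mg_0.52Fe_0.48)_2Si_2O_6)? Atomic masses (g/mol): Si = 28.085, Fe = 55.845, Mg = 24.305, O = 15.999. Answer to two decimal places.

Formula mass = 231.052 g/mol.
1.04 Mg → 1.0400 mol MgO per formula unit; M(MgO) = 40.304, so MgO mass = 41.916 g.
41.916/231.052 × 100 = 18.14 wt%.

18.14 wt%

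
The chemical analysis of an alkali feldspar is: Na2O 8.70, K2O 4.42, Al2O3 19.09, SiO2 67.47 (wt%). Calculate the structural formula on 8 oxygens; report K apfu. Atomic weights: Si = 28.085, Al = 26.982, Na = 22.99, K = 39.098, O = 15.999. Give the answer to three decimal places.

Na2O (M=61.979): mol = 0.14037; Na = 0.28074, O = 0.14037.
K2O (M=94.195): mol = 0.04692; K = 0.09384, O = 0.04692.
Al2O3 (M=101.961): mol = 0.18723; Al = 0.37446, O = 0.56169.
SiO2 (M=60.083): mol = 1.12295; Si = 1.12295, O = 2.24590.
ΣO = 2.99488; factor = 8/ΣO = 2.67123.
K apfu = 0.09384 × 2.67123 = 0.251.

0.251 K apfu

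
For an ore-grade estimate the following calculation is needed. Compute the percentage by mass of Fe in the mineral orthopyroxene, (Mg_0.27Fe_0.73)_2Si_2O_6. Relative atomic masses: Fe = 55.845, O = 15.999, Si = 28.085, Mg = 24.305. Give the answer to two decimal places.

33.03 mass %

Formula mass = 0.54×24.305 + 1.46×55.845 + 2×28.085 + 6×15.999 = 246.822 g/mol, of which 81.534 g is Fe.
So Fe makes up 81.534/246.822 = 0.3303 of the mass, i.e. 33.03%.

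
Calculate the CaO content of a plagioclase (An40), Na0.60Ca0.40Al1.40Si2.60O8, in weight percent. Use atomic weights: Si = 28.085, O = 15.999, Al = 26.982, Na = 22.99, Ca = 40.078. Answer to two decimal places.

8.35 wt%

M(Na0.60Ca0.40Al1.40Si2.60O8) = 268.613 g/mol; M(CaO) = 56.077 g/mol.
Moles CaO per formula unit = 0.40 Ca ÷ 1 = 0.4000.
CaO fraction = (0.4000 × 56.077) / 268.613 = 22.431/268.613 = 0.0835.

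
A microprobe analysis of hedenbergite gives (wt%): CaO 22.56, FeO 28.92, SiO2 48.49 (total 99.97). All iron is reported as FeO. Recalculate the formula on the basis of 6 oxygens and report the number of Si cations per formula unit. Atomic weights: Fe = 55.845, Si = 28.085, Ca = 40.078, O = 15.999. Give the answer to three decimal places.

2.002 Si apfu

CaO: 22.56/56.077 = 0.40230 mol → 0.40230 mol Ca, 0.40230 mol O.
FeO: 28.92/71.844 = 0.40254 mol → 0.40254 mol Fe, 0.40254 mol O.
SiO2: 48.49/60.083 = 0.80705 mol → 0.80705 mol Si, 1.61410 mol O.
Total oxygen = 2.41894 mol. Normalization factor = 6/2.41894 = 2.48043.
Si per 6 O = 0.80705 × 2.48043 = 2.002.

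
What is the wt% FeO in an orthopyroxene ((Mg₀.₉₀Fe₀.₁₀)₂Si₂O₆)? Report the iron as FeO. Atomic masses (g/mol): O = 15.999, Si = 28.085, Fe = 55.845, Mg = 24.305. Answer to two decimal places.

6.94 wt%

Formula mass = 207.082 g/mol.
0.20 Fe → 0.2000 mol FeO per formula unit; M(FeO) = 71.844, so FeO mass = 14.369 g.
14.369/207.082 × 100 = 6.94 wt%.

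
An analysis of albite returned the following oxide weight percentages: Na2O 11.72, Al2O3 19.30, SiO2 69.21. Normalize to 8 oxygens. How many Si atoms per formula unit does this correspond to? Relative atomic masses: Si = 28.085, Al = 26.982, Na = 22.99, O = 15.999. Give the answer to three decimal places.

Na2O (M=61.979): mol = 0.18910; Na = 0.37820, O = 0.18910.
Al2O3 (M=101.961): mol = 0.18929; Al = 0.37858, O = 0.56787.
SiO2 (M=60.083): mol = 1.15191; Si = 1.15191, O = 2.30382.
ΣO = 3.06079; factor = 8/ΣO = 2.61370.
Si apfu = 1.15191 × 2.61370 = 3.011.

3.011 Si apfu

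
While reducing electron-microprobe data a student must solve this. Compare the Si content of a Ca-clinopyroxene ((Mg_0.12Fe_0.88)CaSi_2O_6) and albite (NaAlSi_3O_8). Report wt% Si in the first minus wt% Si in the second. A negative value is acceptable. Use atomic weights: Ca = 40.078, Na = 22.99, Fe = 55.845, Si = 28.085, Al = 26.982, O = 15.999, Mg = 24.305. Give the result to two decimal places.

-9.14 percentage points

Si in (Mg_0.12Fe_0.88)CaSi_2O_6: molar mass 244.302 g/mol; 2×28.085 = 56.170 g → 22.99 wt%.
Si in NaAlSi_3O_8: molar mass 262.219 g/mol; 3×28.085 = 84.255 g → 32.13 wt%.
Difference = 22.99 − 32.13 = -9.14 percentage points.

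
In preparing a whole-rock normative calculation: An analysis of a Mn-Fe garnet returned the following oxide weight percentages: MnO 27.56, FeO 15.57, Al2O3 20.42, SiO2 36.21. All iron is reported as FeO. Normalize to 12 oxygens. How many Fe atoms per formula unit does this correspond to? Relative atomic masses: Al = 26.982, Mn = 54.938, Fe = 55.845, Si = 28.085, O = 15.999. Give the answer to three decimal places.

1.078 Fe apfu

MnO (M=70.937): mol = 0.38851; Mn = 0.38851, O = 0.38851.
FeO (M=71.844): mol = 0.21672; Fe = 0.21672, O = 0.21672.
Al2O3 (M=101.961): mol = 0.20027; Al = 0.40054, O = 0.60081.
SiO2 (M=60.083): mol = 0.60267; Si = 0.60267, O = 1.20534.
ΣO = 2.41138; factor = 12/ΣO = 4.97640.
Fe apfu = 0.21672 × 4.97640 = 1.078.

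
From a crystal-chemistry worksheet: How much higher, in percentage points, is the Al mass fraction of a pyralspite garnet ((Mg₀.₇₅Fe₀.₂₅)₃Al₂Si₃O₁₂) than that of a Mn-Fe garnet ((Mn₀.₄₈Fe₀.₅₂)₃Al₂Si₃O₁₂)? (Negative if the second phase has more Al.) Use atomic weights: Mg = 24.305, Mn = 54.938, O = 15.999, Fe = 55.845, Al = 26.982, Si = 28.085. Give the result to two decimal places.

M((Mg₀.₇₅Fe₀.₂₅)₃Al₂Si₃O₁₂) = 426.777 g/mol, so wt% Al = 53.964/426.777 × 100 = 12.64%.
M((Mn₀.₄₈Fe₀.₅₂)₃Al₂Si₃O₁₂) = 496.436 g/mol, so wt% Al = 53.964/496.436 × 100 = 10.87%.
12.64 − 10.87 = 1.77 pp.

1.77 percentage points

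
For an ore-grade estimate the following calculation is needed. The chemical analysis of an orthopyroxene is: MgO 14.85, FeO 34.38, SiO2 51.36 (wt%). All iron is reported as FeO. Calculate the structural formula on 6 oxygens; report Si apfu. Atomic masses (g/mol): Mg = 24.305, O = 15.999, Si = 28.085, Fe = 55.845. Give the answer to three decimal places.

2.006 Si apfu

14.85 wt% MgO ÷ 40.304 g/mol = 0.36845 mol, giving 0.36845 Mg and 0.36845 O.
34.38 wt% FeO ÷ 71.844 g/mol = 0.47854 mol, giving 0.47854 Fe and 0.47854 O.
51.36 wt% SiO2 ÷ 60.083 g/mol = 0.85482 mol, giving 0.85482 Si and 1.70964 O.
Oxygen sums to 2.55663; scaling by 6/2.55663 = 2.34684 puts the formula on 6 O.
Si: 0.85482 × 2.34684 = 2.006 atoms per formula unit.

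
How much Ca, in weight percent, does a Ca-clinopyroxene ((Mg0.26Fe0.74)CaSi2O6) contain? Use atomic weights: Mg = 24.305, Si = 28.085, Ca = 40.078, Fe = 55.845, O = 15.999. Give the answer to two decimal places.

Molar mass of (Mg0.26Fe0.74)CaSi2O6: 0.26×24.305 + 0.74×55.845 + 1×40.078 + 2×28.085 + 6×15.999 = 239.887 g/mol.
Mass of Ca per formula unit: 1 × 40.078 = 40.078 g.
Weight fraction Ca = 40.078 / 239.887 = 0.1671.

16.71 weight percent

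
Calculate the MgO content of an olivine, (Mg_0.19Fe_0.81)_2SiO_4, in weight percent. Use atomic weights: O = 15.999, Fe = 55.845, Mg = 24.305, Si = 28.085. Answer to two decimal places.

M((Mg_0.19Fe_0.81)_2SiO_4) = 191.786 g/mol; M(MgO) = 40.304 g/mol.
Moles MgO per formula unit = 0.38 Mg ÷ 1 = 0.3800.
MgO fraction = (0.3800 × 40.304) / 191.786 = 15.316/191.786 = 0.0799.

7.99 wt%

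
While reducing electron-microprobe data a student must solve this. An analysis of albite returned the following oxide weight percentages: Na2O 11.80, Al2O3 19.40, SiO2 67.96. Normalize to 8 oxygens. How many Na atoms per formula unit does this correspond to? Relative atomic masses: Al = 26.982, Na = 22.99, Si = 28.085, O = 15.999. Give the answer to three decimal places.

1.008 Na apfu

11.80 wt% Na2O ÷ 61.979 g/mol = 0.19039 mol, giving 0.38078 Na and 0.19039 O.
19.40 wt% Al2O3 ÷ 101.961 g/mol = 0.19027 mol, giving 0.38054 Al and 0.57081 O.
67.96 wt% SiO2 ÷ 60.083 g/mol = 1.13110 mol, giving 1.13110 Si and 2.26220 O.
Oxygen sums to 3.02340; scaling by 8/3.02340 = 2.64603 puts the formula on 8 O.
Na: 0.38078 × 2.64603 = 1.008 atoms per formula unit.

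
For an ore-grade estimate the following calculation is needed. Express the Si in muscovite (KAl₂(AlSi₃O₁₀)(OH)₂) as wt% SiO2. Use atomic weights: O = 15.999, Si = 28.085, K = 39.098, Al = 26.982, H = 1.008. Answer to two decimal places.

45.25 wt%

M(KAl₂(AlSi₃O₁₀)(OH)₂) = 398.303 g/mol; M(SiO2) = 60.083 g/mol.
Moles SiO2 per formula unit = 3 Si ÷ 1 = 3.0000.
SiO2 fraction = (3.0000 × 60.083) / 398.303 = 180.249/398.303 = 0.4525.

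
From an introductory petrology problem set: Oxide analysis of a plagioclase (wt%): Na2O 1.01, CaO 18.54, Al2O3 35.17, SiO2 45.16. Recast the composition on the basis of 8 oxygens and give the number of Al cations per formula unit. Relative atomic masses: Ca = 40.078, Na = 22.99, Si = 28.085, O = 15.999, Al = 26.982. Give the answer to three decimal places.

1.913 Al apfu

Na2O: 1.01/61.979 = 0.01630 mol → 0.03260 mol Na, 0.01630 mol O.
CaO: 18.54/56.077 = 0.33062 mol → 0.33062 mol Ca, 0.33062 mol O.
Al2O3: 35.17/101.961 = 0.34494 mol → 0.68988 mol Al, 1.03482 mol O.
SiO2: 45.16/60.083 = 0.75163 mol → 0.75163 mol Si, 1.50326 mol O.
Total oxygen = 2.88500 mol. Normalization factor = 8/2.88500 = 2.77296.
Al per 8 O = 0.68988 × 2.77296 = 1.913.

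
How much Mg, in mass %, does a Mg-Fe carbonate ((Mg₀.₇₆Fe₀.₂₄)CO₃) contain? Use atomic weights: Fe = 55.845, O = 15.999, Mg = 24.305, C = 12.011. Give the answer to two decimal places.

Molar mass of (Mg₀.₇₆Fe₀.₂₄)CO₃: 0.76·24.305 + 0.24·55.845 + 1·12.011 + 3·15.999 = 91.883 g/mol.
Mass of Mg per formula unit: 0.76 × 24.305 = 18.472 g.
Weight fraction Mg = 18.472 / 91.883 = 0.2010.

20.10 mass %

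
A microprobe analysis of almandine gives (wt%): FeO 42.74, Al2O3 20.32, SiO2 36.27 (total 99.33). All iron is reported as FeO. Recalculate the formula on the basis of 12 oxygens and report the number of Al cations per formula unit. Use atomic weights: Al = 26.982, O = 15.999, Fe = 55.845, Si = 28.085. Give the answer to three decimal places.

1.993 Al apfu

FeO (M=71.844): mol = 0.59490; Fe = 0.59490, O = 0.59490.
Al2O3 (M=101.961): mol = 0.19929; Al = 0.39858, O = 0.59787.
SiO2 (M=60.083): mol = 0.60366; Si = 0.60366, O = 1.20732.
ΣO = 2.40009; factor = 12/ΣO = 4.99981.
Al apfu = 0.39858 × 4.99981 = 1.993.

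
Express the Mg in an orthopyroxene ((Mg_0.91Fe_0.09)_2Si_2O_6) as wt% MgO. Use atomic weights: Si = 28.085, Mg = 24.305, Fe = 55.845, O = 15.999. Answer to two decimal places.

35.53 wt%

M((Mg_0.91Fe_0.09)_2Si_2O_6) = 206.451 g/mol; M(MgO) = 40.304 g/mol.
Moles MgO per formula unit = 1.82 Mg ÷ 1 = 1.8200.
MgO fraction = (1.8200 × 40.304) / 206.451 = 73.353/206.451 = 0.3553.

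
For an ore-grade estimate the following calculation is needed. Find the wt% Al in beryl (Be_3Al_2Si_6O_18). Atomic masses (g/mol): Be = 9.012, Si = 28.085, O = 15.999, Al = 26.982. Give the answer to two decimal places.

10.04 mass %

Molar mass of Be_3Al_2Si_6O_18: 3×9.012 + 2×26.982 + 6×28.085 + 18×15.999 = 537.492 g/mol.
Mass of Al per formula unit: 2 × 26.982 = 53.964 g.
Weight fraction Al = 53.964 / 537.492 = 0.1004.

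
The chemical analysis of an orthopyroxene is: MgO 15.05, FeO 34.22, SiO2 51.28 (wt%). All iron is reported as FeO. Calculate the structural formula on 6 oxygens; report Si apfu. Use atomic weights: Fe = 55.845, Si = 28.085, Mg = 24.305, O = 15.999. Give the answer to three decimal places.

MgO: 15.05/40.304 = 0.37341 mol → 0.37341 mol Mg, 0.37341 mol O.
FeO: 34.22/71.844 = 0.47631 mol → 0.47631 mol Fe, 0.47631 mol O.
SiO2: 51.28/60.083 = 0.85349 mol → 0.85349 mol Si, 1.70698 mol O.
Total oxygen = 2.55670 mol. Normalization factor = 6/2.55670 = 2.34678.
Si per 6 O = 0.85349 × 2.34678 = 2.003.

2.003 Si apfu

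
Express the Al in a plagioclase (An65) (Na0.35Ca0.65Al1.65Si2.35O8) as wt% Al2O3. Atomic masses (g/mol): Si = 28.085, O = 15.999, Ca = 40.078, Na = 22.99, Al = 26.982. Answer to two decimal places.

Molar mass of Na0.35Ca0.65Al1.65Si2.35O8 = 0.35×22.99 + 0.65×40.078 + 1.65×26.982 + 2.35×28.085 + 8×15.999 = 272.609 g/mol.
Each formula unit contains 1.65 Al, equivalent to 1.65/2 = 0.8250 mol Al2O3.
M(Al2O3) = 2×26.982 + 3×15.999 = 101.961 g/mol.
Mass of Al2O3 per formula unit = 0.8250 × 101.961 = 84.118 g.
Al2O3 wt% = 84.118 / 272.609 × 100 = 30.86%.

30.86 wt%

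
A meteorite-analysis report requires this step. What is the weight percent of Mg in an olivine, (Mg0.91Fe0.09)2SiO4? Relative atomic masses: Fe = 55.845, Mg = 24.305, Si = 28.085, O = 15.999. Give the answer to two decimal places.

30.22 mass %

Molar mass of (Mg0.91Fe0.09)2SiO4: 1.82·24.305 + 0.18·55.845 + 1·28.085 + 4·15.999 = 146.368 g/mol.
Mass of Mg per formula unit: 1.82 × 24.305 = 44.235 g.
Weight fraction Mg = 44.235 / 146.368 = 0.3022.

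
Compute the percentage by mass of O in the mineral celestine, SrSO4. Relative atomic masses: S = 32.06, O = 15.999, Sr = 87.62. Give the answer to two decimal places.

34.84 mass %

Molar mass of SrSO4: 1×87.62 + 1×32.06 + 4×15.999 = 183.676 g/mol.
Mass of O per formula unit: 4 × 15.999 = 63.996 g.
Weight fraction O = 63.996 / 183.676 = 0.3484.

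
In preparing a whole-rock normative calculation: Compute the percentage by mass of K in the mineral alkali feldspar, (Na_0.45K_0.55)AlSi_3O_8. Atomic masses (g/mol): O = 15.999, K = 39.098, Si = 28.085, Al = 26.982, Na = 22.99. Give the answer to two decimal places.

Molar mass of (Na_0.45K_0.55)AlSi_3O_8: 0.45*22.99 + 0.55*39.098 + 1*26.982 + 3*28.085 + 8*15.999 = 271.078 g/mol.
Mass of K per formula unit: 0.55 × 39.098 = 21.504 g.
Weight fraction K = 21.504 / 271.078 = 0.0793.

7.93 weight percent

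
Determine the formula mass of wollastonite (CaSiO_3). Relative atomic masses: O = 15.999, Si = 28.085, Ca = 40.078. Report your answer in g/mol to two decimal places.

116.16 g/mol

M = 1*40.078 + 1*28.085 + 3*15.999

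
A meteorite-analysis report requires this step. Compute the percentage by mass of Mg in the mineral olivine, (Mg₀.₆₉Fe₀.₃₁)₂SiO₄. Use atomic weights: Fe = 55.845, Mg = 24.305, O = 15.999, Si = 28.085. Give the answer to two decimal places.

Molar mass of (Mg₀.₆₉Fe₀.₃₁)₂SiO₄: 1.38×24.305 + 0.62×55.845 + 1×28.085 + 4×15.999 = 160.246 g/mol.
Mass of Mg per formula unit: 1.38 × 24.305 = 33.541 g.
Weight fraction Mg = 33.541 / 160.246 = 0.2093.

20.93 wt%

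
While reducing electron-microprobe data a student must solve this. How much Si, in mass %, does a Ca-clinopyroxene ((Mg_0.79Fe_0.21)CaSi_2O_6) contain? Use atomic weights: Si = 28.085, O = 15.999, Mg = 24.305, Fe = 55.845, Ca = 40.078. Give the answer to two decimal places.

Formula mass = 0.79×24.305 + 0.21×55.845 + 1×40.078 + 2×28.085 + 6×15.999 = 223.170 g/mol, of which 56.170 g is Si.
So Si makes up 56.170/223.170 = 0.2517 of the mass, i.e. 25.17%.

25.17 mass %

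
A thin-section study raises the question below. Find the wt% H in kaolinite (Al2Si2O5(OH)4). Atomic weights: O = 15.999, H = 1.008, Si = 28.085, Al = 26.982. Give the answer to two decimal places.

1.56 mass %

Formula mass = 2*26.982 + 2*28.085 + 9*15.999 + 4*1.008 = 258.157 g/mol, of which 4.032 g is H.
So H makes up 4.032/258.157 = 0.0156 of the mass, i.e. 1.56%.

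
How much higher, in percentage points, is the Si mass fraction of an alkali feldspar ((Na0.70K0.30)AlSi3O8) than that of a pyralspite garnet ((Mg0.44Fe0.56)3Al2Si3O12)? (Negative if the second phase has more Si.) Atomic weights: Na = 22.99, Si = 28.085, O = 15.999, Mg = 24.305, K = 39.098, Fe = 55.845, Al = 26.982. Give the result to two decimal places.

13.08 percentage points

Si in (Na0.70K0.30)AlSi3O8: molar mass 267.051 g/mol; 3×28.085 = 84.255 g → 31.55 wt%.
Si in (Mg0.44Fe0.56)3Al2Si3O12: molar mass 456.109 g/mol; 3×28.085 = 84.255 g → 18.47 wt%.
Difference = 31.55 − 18.47 = 13.08 percentage points.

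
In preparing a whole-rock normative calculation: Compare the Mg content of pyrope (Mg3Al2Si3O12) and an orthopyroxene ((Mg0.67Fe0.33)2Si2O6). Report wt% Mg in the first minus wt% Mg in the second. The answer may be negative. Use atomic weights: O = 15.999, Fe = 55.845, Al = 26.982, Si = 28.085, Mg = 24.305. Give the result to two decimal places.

M(Mg3Al2Si3O12) = 403.122 g/mol, so wt% Mg = 72.915/403.122 × 100 = 18.09%.
M((Mg0.67Fe0.33)2Si2O6) = 221.590 g/mol, so wt% Mg = 32.569/221.590 × 100 = 14.70%.
18.09 − 14.70 = 3.39 pp.

3.39 percentage points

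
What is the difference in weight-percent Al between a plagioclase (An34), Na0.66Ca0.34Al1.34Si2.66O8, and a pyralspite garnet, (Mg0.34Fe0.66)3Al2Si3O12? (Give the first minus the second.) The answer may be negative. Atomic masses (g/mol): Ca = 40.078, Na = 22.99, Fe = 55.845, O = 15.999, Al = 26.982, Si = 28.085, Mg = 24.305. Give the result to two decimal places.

M(Na0.66Ca0.34Al1.34Si2.66O8) = 267.654 g/mol, so wt% Al = 36.156/267.654 × 100 = 13.51%.
M((Mg0.34Fe0.66)3Al2Si3O12) = 465.571 g/mol, so wt% Al = 53.964/465.571 × 100 = 11.59%.
13.51 − 11.59 = 1.92 pp.

1.92 percentage points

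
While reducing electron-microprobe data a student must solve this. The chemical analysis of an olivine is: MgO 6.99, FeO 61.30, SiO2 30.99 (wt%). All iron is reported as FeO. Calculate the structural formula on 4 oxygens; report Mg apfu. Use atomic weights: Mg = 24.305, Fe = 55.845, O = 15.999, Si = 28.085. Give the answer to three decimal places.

6.99 wt% MgO ÷ 40.304 g/mol = 0.17343 mol, giving 0.17343 Mg and 0.17343 O.
61.30 wt% FeO ÷ 71.844 g/mol = 0.85324 mol, giving 0.85324 Fe and 0.85324 O.
30.99 wt% SiO2 ÷ 60.083 g/mol = 0.51579 mol, giving 0.51579 Si and 1.03158 O.
Oxygen sums to 2.05825; scaling by 4/2.05825 = 1.94340 puts the formula on 4 O.
Mg: 0.17343 × 1.94340 = 0.337 atoms per formula unit.

0.337 Mg apfu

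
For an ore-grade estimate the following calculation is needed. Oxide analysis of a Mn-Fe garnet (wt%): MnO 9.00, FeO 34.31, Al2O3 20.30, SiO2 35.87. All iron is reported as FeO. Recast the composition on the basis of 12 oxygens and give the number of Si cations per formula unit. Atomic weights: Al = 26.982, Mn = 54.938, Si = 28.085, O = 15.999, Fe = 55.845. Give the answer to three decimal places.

2.990 Si apfu

MnO: 9.00/70.937 = 0.12687 mol → 0.12687 mol Mn, 0.12687 mol O.
FeO: 34.31/71.844 = 0.47756 mol → 0.47756 mol Fe, 0.47756 mol O.
Al2O3: 20.30/101.961 = 0.19910 mol → 0.39820 mol Al, 0.59730 mol O.
SiO2: 35.87/60.083 = 0.59701 mol → 0.59701 mol Si, 1.19402 mol O.
Total oxygen = 2.39575 mol. Normalization factor = 12/2.39575 = 5.00887.
Si per 12 O = 0.59701 × 5.00887 = 2.990.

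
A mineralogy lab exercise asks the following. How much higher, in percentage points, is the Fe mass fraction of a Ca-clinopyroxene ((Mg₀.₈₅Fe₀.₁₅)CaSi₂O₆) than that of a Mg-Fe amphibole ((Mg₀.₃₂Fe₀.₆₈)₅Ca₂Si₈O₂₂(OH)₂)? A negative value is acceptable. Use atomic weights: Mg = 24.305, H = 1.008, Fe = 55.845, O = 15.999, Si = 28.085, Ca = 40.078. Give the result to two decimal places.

-16.86 percentage points

M((Mg₀.₈₅Fe₀.₁₅)CaSi₂O₆) = 221.278 g/mol, so wt% Fe = 8.377/221.278 × 100 = 3.79%.
M((Mg₀.₃₂Fe₀.₆₈)₅Ca₂Si₈O₂₂(OH)₂) = 919.589 g/mol, so wt% Fe = 189.873/919.589 × 100 = 20.65%.
3.79 − 20.65 = -16.86 pp.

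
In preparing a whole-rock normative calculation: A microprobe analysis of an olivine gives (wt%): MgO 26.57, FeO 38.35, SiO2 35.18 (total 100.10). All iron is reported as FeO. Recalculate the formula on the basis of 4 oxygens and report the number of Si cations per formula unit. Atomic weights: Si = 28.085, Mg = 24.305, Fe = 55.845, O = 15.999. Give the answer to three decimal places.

MgO (M=40.304): mol = 0.65924; Mg = 0.65924, O = 0.65924.
FeO (M=71.844): mol = 0.53380; Fe = 0.53380, O = 0.53380.
SiO2 (M=60.083): mol = 0.58552; Si = 0.58552, O = 1.17104.
ΣO = 2.36408; factor = 4/ΣO = 1.69199.
Si apfu = 0.58552 × 1.69199 = 0.991.

0.991 Si apfu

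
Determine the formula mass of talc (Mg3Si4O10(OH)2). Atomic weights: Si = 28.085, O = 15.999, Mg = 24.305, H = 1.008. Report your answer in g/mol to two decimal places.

379.26 g/mol

The formula mass is the sum 3*24.305 + 4*28.085 + 12*15.999 + 2*1.008.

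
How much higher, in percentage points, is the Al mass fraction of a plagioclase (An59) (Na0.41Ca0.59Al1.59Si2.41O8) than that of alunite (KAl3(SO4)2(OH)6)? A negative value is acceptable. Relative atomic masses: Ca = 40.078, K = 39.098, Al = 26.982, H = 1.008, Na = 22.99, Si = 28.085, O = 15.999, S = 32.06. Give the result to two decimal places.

-3.75 percentage points

M(Na0.41Ca0.59Al1.59Si2.41O8) = 271.650 g/mol, so wt% Al = 42.901/271.650 × 100 = 15.79%.
M(KAl3(SO4)2(OH)6) = 414.198 g/mol, so wt% Al = 80.946/414.198 × 100 = 19.54%.
15.79 − 19.54 = -3.75 pp.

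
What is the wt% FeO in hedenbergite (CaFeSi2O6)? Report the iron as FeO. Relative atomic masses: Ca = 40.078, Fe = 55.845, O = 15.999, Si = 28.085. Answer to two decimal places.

28.96 wt%

Formula mass = 248.087 g/mol.
1 Fe → 1.0000 mol FeO per formula unit; M(FeO) = 71.844, so FeO mass = 71.844 g.
71.844/248.087 × 100 = 28.96 wt%.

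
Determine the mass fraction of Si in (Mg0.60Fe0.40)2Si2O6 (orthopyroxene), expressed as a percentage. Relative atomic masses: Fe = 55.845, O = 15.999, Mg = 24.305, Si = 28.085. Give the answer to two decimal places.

Formula mass = 1.20·24.305 + 0.80·55.845 + 2·28.085 + 6·15.999 = 226.006 g/mol, of which 56.170 g is Si.
So Si makes up 56.170/226.006 = 0.2485 of the mass, i.e. 24.85%.

24.85 mass %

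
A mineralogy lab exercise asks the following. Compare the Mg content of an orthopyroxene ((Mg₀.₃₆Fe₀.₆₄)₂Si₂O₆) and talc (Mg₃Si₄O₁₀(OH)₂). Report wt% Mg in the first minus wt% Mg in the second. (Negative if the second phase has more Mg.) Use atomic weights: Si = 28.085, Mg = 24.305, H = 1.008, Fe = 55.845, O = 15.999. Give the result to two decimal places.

-11.97 percentage points

M((Mg₀.₃₆Fe₀.₆₄)₂Si₂O₆) = 241.145 g/mol, so wt% Mg = 17.500/241.145 × 100 = 7.26%.
M(Mg₃Si₄O₁₀(OH)₂) = 379.259 g/mol, so wt% Mg = 72.915/379.259 × 100 = 19.23%.
7.26 − 19.23 = -11.97 pp.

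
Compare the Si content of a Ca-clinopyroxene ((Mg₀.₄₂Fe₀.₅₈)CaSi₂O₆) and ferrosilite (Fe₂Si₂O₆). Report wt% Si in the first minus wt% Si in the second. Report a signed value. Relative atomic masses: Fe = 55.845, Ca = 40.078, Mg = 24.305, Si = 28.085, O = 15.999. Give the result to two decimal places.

First mineral: 56.170 g Si in 234.840 g formula = 23.92 wt% Si.
Second mineral: 56.170 g Si in 263.854 g formula = 21.29 wt% Si.
23.92% − 21.29% gives a difference of 2.63 percentage points.

2.63 percentage points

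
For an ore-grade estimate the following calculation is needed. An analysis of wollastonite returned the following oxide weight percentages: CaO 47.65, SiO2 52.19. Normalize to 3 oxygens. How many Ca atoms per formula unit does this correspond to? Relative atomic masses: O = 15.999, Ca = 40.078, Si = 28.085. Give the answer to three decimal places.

0.985 Ca apfu

47.65 wt% CaO ÷ 56.077 g/mol = 0.84972 mol, giving 0.84972 Ca and 0.84972 O.
52.19 wt% SiO2 ÷ 60.083 g/mol = 0.86863 mol, giving 0.86863 Si and 1.73726 O.
Oxygen sums to 2.58698; scaling by 3/2.58698 = 1.15965 puts the formula on 3 O.
Ca: 0.84972 × 1.15965 = 0.985 atoms per formula unit.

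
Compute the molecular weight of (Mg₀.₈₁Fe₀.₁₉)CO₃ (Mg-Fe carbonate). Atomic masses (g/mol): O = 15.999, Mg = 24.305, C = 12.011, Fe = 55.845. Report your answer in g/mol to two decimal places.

The formula mass is the sum 0.81(24.305) + 0.19(55.845) + 1(12.011) + 3(15.999).

90.31 g/mol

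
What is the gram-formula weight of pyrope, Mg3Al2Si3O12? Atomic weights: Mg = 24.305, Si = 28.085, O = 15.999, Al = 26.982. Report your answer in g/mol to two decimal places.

Mg: 3 × 24.305 = 72.9150
Al: 2 × 26.982 = 53.9640
Si: 3 × 28.085 = 84.2550
O: 12 × 15.999 = 191.9880
Summing the contributions gives the formula mass.

403.12 g/mol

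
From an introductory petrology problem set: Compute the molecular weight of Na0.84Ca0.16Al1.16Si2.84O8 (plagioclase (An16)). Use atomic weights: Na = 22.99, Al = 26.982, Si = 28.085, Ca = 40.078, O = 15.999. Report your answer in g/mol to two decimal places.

The formula mass is the sum 0.84*22.99 + 0.16*40.078 + 1.16*26.982 + 2.84*28.085 + 8*15.999.

264.78 g/mol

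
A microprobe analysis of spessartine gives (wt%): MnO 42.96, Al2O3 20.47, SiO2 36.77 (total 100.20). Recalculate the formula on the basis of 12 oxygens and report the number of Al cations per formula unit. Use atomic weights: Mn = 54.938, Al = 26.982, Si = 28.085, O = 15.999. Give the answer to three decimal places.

1.981 Al apfu

42.96 wt% MnO ÷ 70.937 g/mol = 0.60561 mol, giving 0.60561 Mn and 0.60561 O.
20.47 wt% Al2O3 ÷ 101.961 g/mol = 0.20076 mol, giving 0.40152 Al and 0.60228 O.
36.77 wt% SiO2 ÷ 60.083 g/mol = 0.61199 mol, giving 0.61199 Si and 1.22398 O.
Oxygen sums to 2.43187; scaling by 12/2.43187 = 4.93447 puts the formula on 12 O.
Al: 0.40152 × 4.93447 = 1.981 atoms per formula unit.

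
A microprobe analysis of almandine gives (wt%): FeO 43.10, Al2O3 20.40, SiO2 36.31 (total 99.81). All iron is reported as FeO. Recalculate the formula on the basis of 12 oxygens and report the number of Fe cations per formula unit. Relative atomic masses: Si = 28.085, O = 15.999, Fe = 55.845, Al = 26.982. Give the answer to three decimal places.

2.989 Fe apfu

FeO (M=71.844): mol = 0.59991; Fe = 0.59991, O = 0.59991.
Al2O3 (M=101.961): mol = 0.20008; Al = 0.40016, O = 0.60024.
SiO2 (M=60.083): mol = 0.60433; Si = 0.60433, O = 1.20866.
ΣO = 2.40881; factor = 12/ΣO = 4.98171.
Fe apfu = 0.59991 × 4.98171 = 2.989.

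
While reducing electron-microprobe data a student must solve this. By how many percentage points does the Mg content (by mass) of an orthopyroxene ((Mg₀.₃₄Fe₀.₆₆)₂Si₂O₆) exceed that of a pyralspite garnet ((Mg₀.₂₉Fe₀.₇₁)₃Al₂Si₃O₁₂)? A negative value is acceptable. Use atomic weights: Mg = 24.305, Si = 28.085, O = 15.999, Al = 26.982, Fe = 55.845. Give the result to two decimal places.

Mg in (Mg₀.₃₄Fe₀.₆₆)₂Si₂O₆: molar mass 242.407 g/mol; 0.68×24.305 = 16.527 g → 6.82 wt%.
Mg in (Mg₀.₂₉Fe₀.₇₁)₃Al₂Si₃O₁₂: molar mass 470.302 g/mol; 0.87×24.305 = 21.145 g → 4.50 wt%.
Difference = 6.82 − 4.50 = 2.32 percentage points.

2.32 percentage points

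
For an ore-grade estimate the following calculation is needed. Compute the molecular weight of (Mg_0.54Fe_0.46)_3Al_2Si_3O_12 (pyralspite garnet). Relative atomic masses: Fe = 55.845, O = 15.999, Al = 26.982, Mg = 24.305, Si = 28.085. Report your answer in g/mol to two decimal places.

446.65 g/mol

The formula mass is the sum 1.62·24.305 + 1.38·55.845 + 2·26.982 + 3·28.085 + 12·15.999.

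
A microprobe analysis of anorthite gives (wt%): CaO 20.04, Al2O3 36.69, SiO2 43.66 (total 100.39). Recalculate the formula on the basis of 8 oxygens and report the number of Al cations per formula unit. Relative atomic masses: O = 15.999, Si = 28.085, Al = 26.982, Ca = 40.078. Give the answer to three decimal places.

1.992 Al apfu

CaO (M=56.077): mol = 0.35737; Ca = 0.35737, O = 0.35737.
Al2O3 (M=101.961): mol = 0.35984; Al = 0.71968, O = 1.07952.
SiO2 (M=60.083): mol = 0.72666; Si = 0.72666, O = 1.45332.
ΣO = 2.89021; factor = 8/ΣO = 2.76796.
Al apfu = 0.71968 × 2.76796 = 1.992.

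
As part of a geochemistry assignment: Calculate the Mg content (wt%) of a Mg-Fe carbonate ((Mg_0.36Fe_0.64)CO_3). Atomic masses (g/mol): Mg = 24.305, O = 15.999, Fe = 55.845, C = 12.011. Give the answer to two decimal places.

Molar mass of (Mg_0.36Fe_0.64)CO_3: 0.36·24.305 + 0.64·55.845 + 1·12.011 + 3·15.999 = 104.499 g/mol.
Mass of Mg per formula unit: 0.36 × 24.305 = 8.750 g.
Weight fraction Mg = 8.750 / 104.499 = 0.0837.

8.37 wt%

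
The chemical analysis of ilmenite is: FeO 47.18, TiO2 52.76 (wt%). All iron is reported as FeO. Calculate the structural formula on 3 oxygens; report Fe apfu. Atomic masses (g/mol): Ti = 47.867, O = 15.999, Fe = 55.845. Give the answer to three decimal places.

0.996 Fe apfu

FeO: 47.18/71.844 = 0.65670 mol → 0.65670 mol Fe, 0.65670 mol O.
TiO2: 52.76/79.865 = 0.66061 mol → 0.66061 mol Ti, 1.32122 mol O.
Total oxygen = 1.97792 mol. Normalization factor = 3/1.97792 = 1.51674.
Fe per 3 O = 0.65670 × 1.51674 = 0.996.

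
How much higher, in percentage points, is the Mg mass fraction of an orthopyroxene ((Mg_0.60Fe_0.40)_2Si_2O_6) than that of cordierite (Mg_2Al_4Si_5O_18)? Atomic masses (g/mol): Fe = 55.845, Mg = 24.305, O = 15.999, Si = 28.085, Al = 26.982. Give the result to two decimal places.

4.59 percentage points

Mg in (Mg_0.60Fe_0.40)_2Si_2O_6: molar mass 226.006 g/mol; 1.20×24.305 = 29.166 g → 12.90 wt%.
Mg in Mg_2Al_4Si_5O_18: molar mass 584.945 g/mol; 2×24.305 = 48.610 g → 8.31 wt%.
Difference = 12.90 − 8.31 = 4.59 percentage points.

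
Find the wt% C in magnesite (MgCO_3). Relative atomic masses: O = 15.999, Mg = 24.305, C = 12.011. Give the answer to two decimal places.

14.25 wt%

Molar mass of MgCO_3: 1·24.305 + 1·12.011 + 3·15.999 = 84.313 g/mol.
Mass of C per formula unit: 1 × 12.011 = 12.011 g.
Weight fraction C = 12.011 / 84.313 = 0.1425.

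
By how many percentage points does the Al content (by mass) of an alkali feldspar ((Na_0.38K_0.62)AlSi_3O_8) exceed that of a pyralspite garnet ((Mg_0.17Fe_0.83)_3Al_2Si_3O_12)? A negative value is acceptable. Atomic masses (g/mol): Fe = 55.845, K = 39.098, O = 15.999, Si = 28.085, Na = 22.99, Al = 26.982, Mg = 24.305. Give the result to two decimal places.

-1.29 percentage points

First mineral: 26.982 g Al in 272.206 g formula = 9.91 wt% Al.
Second mineral: 53.964 g Al in 481.657 g formula = 11.20 wt% Al.
9.91% − 11.20% gives a difference of -1.29 percentage points.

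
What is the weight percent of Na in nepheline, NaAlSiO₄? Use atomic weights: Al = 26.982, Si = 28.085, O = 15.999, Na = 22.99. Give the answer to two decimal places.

M(NaAlSiO₄) = 142.053 g/mol.
Na contributes 1 × 22.99 = 22.990 g per mole.
22.990/142.053 = 0.1618 → 16.18%.

16.18 mass %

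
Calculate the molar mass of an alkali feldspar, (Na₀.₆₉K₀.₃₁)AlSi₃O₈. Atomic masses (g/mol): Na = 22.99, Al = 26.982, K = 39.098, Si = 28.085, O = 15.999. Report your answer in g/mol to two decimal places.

Na: 0.69 × 22.99 = 15.8631
K: 0.31 × 39.098 = 12.1204
Al: 1 × 26.982 = 26.9820
Si: 3 × 28.085 = 84.2550
O: 8 × 15.999 = 127.9920
Summing the contributions gives the formula mass.

267.21 g/mol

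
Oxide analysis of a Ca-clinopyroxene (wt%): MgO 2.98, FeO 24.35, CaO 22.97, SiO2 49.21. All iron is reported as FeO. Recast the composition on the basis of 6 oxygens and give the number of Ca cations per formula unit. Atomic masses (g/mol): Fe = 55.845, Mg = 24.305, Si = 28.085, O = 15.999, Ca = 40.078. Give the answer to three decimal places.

MgO: 2.98/40.304 = 0.07394 mol → 0.07394 mol Mg, 0.07394 mol O.
FeO: 24.35/71.844 = 0.33893 mol → 0.33893 mol Fe, 0.33893 mol O.
CaO: 22.97/56.077 = 0.40962 mol → 0.40962 mol Ca, 0.40962 mol O.
SiO2: 49.21/60.083 = 0.81903 mol → 0.81903 mol Si, 1.63806 mol O.
Total oxygen = 2.46055 mol. Normalization factor = 6/2.46055 = 2.43848.
Ca per 6 O = 0.40962 × 2.43848 = 0.999.

0.999 Ca apfu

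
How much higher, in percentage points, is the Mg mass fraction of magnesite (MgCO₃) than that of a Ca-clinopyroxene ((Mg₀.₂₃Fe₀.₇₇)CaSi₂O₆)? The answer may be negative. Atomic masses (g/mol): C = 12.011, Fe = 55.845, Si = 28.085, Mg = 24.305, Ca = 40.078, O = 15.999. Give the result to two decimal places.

26.51 percentage points

M(MgCO₃) = 84.313 g/mol, so wt% Mg = 24.305/84.313 × 100 = 28.83%.
M((Mg₀.₂₃Fe₀.₇₇)CaSi₂O₆) = 240.833 g/mol, so wt% Mg = 5.590/240.833 × 100 = 2.32%.
28.83 − 2.32 = 26.51 pp.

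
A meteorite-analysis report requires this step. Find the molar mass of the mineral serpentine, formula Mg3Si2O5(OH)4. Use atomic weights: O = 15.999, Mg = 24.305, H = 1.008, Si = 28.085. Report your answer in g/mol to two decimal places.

The formula mass is the sum 3*24.305 + 2*28.085 + 9*15.999 + 4*1.008.

277.11 g/mol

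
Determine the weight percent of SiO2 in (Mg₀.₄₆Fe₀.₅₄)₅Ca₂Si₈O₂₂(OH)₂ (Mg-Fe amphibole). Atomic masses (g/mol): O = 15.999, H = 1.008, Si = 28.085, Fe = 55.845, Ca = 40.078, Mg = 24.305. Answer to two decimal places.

53.56 wt%

Molar mass of (Mg₀.₄₆Fe₀.₅₄)₅Ca₂Si₈O₂₂(OH)₂ = 2.30×24.305 + 2.70×55.845 + 2×40.078 + 8×28.085 + 24×15.999 + 2×1.008 = 897.511 g/mol.
Each formula unit contains 8 Si, equivalent to 8/1 = 8.0000 mol SiO2.
M(SiO2) = 1×28.085 + 2×15.999 = 60.083 g/mol.
Mass of SiO2 per formula unit = 8.0000 × 60.083 = 480.664 g.
SiO2 wt% = 480.664 / 897.511 × 100 = 53.56%.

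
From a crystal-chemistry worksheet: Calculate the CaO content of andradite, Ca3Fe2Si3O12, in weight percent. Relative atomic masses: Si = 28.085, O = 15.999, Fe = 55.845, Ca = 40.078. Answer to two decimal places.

Formula mass = 508.167 g/mol.
3 Ca → 3.0000 mol CaO per formula unit; M(CaO) = 56.077, so CaO mass = 168.231 g.
168.231/508.167 × 100 = 33.11 wt%.

33.11 wt%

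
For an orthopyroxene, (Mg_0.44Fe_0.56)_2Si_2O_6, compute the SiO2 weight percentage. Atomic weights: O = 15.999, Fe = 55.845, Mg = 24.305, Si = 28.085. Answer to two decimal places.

50.90 wt%

Molar mass of (Mg_0.44Fe_0.56)_2Si_2O_6 = 0.88×24.305 + 1.12×55.845 + 2×28.085 + 6×15.999 = 236.099 g/mol.
Each formula unit contains 2 Si, equivalent to 2/1 = 2.0000 mol SiO2.
M(SiO2) = 1×28.085 + 2×15.999 = 60.083 g/mol.
Mass of SiO2 per formula unit = 2.0000 × 60.083 = 120.166 g.
SiO2 wt% = 120.166 / 236.099 × 100 = 50.90%.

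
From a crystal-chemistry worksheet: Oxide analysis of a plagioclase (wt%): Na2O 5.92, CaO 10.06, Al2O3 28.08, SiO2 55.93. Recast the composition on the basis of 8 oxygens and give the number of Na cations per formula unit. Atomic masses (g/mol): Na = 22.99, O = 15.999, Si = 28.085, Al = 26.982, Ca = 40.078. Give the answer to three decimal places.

0.516 Na apfu

Na2O: 5.92/61.979 = 0.09552 mol → 0.19104 mol Na, 0.09552 mol O.
CaO: 10.06/56.077 = 0.17940 mol → 0.17940 mol Ca, 0.17940 mol O.
Al2O3: 28.08/101.961 = 0.27540 mol → 0.55080 mol Al, 0.82620 mol O.
SiO2: 55.93/60.083 = 0.93088 mol → 0.93088 mol Si, 1.86176 mol O.
Total oxygen = 2.96288 mol. Normalization factor = 8/2.96288 = 2.70008.
Na per 8 O = 0.19104 × 2.70008 = 0.516.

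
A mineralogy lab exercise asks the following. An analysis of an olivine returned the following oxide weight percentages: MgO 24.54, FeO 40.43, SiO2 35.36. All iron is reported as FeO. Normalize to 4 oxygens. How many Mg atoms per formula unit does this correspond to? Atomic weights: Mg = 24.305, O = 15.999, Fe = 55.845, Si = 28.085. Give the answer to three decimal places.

1.037 Mg apfu

MgO: 24.54/40.304 = 0.60887 mol → 0.60887 mol Mg, 0.60887 mol O.
FeO: 40.43/71.844 = 0.56275 mol → 0.56275 mol Fe, 0.56275 mol O.
SiO2: 35.36/60.083 = 0.58852 mol → 0.58852 mol Si, 1.17704 mol O.
Total oxygen = 2.34866 mol. Normalization factor = 4/2.34866 = 1.70310.
Mg per 4 O = 0.60887 × 1.70310 = 1.037.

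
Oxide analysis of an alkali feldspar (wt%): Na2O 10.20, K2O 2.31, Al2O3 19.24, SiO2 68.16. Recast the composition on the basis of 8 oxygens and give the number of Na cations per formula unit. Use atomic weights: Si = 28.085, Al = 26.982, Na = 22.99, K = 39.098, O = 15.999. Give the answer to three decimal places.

0.871 Na apfu

Na2O (M=61.979): mol = 0.16457; Na = 0.32914, O = 0.16457.
K2O (M=94.195): mol = 0.02452; K = 0.04904, O = 0.02452.
Al2O3 (M=101.961): mol = 0.18870; Al = 0.37740, O = 0.56610.
SiO2 (M=60.083): mol = 1.13443; Si = 1.13443, O = 2.26886.
ΣO = 3.02405; factor = 8/ΣO = 2.64546.
Na apfu = 0.32914 × 2.64546 = 0.871.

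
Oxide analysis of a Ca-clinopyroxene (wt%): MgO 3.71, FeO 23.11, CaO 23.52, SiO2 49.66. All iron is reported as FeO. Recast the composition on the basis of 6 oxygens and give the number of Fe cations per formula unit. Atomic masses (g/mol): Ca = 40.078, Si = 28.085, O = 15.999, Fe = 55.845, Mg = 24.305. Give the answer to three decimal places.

0.776 Fe apfu

3.71 wt% MgO ÷ 40.304 g/mol = 0.09205 mol, giving 0.09205 Mg and 0.09205 O.
23.11 wt% FeO ÷ 71.844 g/mol = 0.32167 mol, giving 0.32167 Fe and 0.32167 O.
23.52 wt% CaO ÷ 56.077 g/mol = 0.41942 mol, giving 0.41942 Ca and 0.41942 O.
49.66 wt% SiO2 ÷ 60.083 g/mol = 0.82652 mol, giving 0.82652 Si and 1.65304 O.
Oxygen sums to 2.48618; scaling by 6/2.48618 = 2.41334 puts the formula on 6 O.
Fe: 0.32167 × 2.41334 = 0.776 atoms per formula unit.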